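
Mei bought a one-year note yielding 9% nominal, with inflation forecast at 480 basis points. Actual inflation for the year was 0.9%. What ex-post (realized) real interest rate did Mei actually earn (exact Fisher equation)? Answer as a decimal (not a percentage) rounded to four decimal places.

0.0803

Ex-post: (1 + 0.0900)/(1 + 0.0090) − 1 = 8.0278%
So the realized real rate is 0.0803.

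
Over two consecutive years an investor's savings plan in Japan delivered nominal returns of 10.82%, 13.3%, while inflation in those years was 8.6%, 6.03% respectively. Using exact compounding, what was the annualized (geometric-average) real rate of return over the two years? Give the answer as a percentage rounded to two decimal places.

4.42%

Compound the nominal returns: 1.1082 × 1.1330 = 1.25559060.
Compound inflation: 1.0860 × 1.0603 = 1.15148580.
Deflate: 1.25559060 / 1.15148580 = 1.09040910.
Annualized real rate = 1.09040910^(1/2) − 1 = 4.4227% → 4.42%.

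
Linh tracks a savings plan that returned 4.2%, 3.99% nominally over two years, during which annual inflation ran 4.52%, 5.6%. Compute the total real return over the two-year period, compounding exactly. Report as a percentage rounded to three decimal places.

Nominal growth factor = 1.0420 × 1.0399 = 1.083576
Price-level growth factor = 1.0452 × 1.0560 = 1.103731
Real growth factor = 1.083576 / 1.103731 = 0.981739
Total real return = 0.981739 − 1 → -1.826%.

-1.826%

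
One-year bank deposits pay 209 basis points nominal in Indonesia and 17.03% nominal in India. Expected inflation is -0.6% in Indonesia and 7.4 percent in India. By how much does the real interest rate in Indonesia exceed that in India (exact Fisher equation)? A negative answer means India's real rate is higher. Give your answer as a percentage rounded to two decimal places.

-6.26%

Indonesia: (1 + 0.0209)/(1 − 0.0060) − 1 = 2.7062%
India: (1 + 0.1703)/(1 + 0.0740) − 1 = 8.9665%
Differential = 2.7062% − 8.9665% = -6.2602% → -6.26%.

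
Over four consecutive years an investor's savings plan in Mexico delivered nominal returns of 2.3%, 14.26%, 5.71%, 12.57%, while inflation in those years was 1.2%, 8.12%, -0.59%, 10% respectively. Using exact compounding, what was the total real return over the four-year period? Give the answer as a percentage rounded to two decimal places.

16.25%

Compound the nominal returns: 1.0230 × 1.1426 × 1.0571 × 1.1257 = 1.390941.
Compound inflation: 1.0120 × 1.0812 × 0.9941 × 1.1000 = 1.196491.
Deflate: 1.390941 / 1.196491 = 1.162517.
Total real return = 1.162517 − 1 → 16.25%.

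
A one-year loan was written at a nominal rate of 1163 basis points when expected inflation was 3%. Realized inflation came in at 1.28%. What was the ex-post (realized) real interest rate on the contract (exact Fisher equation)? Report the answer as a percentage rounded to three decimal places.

Ex-post: (1 + 0.1163)/(1 + 0.0128) − 1 = 10.2192%
So the realized real rate is 10.219%.

10.219%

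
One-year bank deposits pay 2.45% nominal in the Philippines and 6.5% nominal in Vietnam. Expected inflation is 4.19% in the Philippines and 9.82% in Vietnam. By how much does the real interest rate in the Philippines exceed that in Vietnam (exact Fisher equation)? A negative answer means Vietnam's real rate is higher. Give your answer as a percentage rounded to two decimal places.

1.35%

The Philippines: (1 + 0.0245)/(1 + 0.0419) − 1 = -1.6700%
Vietnam: (1 + 0.0650)/(1 + 0.0982) − 1 = -3.0231%
Differential = -1.6700% − (-3.0231%) = 1.3531% → 1.35%.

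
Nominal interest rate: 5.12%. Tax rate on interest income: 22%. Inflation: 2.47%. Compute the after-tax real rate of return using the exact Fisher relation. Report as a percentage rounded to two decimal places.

After-tax nominal return = 5.12% × (1 − 0.22) = 3.9936%.
1 + r = 1.039936 / 1.02470 = 1.014869
After-tax real rate = 1.014869 − 1 → 1.49%.

1.49%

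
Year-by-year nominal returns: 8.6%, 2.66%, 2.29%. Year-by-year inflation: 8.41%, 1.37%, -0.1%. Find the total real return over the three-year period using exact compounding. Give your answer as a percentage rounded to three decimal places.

3.877%

Compound the nominal returns: 1.0860 × 1.0266 × 1.0229 = 1.140419.
Compound inflation: 1.0841 × 1.0137 × 0.9990 = 1.097853.
Deflate: 1.140419 / 1.097853 = 1.038771.
Total real return = 1.038771 − 1 → 3.877%.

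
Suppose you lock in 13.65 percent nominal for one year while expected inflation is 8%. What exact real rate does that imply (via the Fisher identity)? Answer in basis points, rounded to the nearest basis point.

1 + r = 1.13650 / 1.08000 = 1.052315
r = 1.052315 − 1 = 5.2315%, i.e. 523 basis points.

523 basis points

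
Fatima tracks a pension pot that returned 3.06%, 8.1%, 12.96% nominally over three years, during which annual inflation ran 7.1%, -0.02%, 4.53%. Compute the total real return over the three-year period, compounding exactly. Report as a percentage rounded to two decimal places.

12.43%

Compound the nominal returns: 1.0306 × 1.0810 × 1.1296 = 1.258463.
Compound inflation: 1.0710 × 0.9998 × 1.0453 = 1.119292.
Deflate: 1.258463 / 1.119292 = 1.124338.
Total real return = 1.124338 − 1 → 12.43%.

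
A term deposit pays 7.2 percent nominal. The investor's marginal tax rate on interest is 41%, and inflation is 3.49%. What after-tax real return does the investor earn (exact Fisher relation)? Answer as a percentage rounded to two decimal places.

0.73%

After-tax nominal return = 7.2% × (1 − 0.41) = 4.2480%.
1 + r = 1.04248 / 1.03490 = 1.007324
After-tax real rate = 1.007324 − 1 → 0.73%.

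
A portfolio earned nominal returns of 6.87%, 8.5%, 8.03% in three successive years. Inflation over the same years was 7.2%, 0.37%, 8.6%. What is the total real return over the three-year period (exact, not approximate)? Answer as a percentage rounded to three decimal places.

7.202%

Compound the nominal returns: 1.0687 × 1.0850 × 1.0803 = 1.252651.
Compound inflation: 1.0720 × 1.0037 × 1.0860 = 1.168500.
Deflate: 1.252651 / 1.168500 = 1.072016.
Total real return = 1.072016 − 1 → 7.202%.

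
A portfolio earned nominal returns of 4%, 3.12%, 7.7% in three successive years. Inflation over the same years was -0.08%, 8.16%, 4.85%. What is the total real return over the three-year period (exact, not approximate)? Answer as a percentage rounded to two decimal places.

Compound the nominal returns: 1.0400 × 1.0312 × 1.0770 = 1.155026.
Compound inflation: 0.9992 × 1.0816 × 1.0485 = 1.133150.
Deflate: 1.155026 / 1.133150 = 1.019306.
Total real return = 1.019306 − 1 → 1.93%.

1.93%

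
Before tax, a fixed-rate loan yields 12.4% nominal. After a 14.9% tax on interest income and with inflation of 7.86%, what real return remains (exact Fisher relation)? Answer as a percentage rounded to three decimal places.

After-tax nominal return = 12.4% × (1 − 0.149) = 10.5524%.
1 + r = 1.105524 / 1.07860 = 1.024962
After-tax real rate = 1.024962 − 1 → 2.496%.

2.496%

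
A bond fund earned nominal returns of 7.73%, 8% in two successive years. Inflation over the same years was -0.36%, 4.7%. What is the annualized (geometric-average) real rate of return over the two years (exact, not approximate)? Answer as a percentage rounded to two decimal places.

5.61%

Nominal growth factor = 1.0773 × 1.0800 = 1.16348400
Price-level growth factor = 0.9964 × 1.0470 = 1.04323080
Real growth factor = 1.16348400 / 1.04323080 = 1.11526999
Annualized real rate = 1.11526999^(1/2) − 1 = 5.6063% → 5.61%.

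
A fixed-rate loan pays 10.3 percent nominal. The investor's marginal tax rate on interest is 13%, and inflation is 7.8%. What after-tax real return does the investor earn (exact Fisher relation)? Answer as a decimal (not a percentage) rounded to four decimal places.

0.0108

After-tax nominal return = 10.3% × (1 − 0.13) = 8.9610%.
1 + r = 1.08961 / 1.07800 = 1.010770
After-tax real rate = 1.010770 − 1 → 0.0108.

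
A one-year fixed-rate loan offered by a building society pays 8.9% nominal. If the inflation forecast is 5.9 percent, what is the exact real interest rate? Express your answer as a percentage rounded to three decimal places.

By the Fisher equation, 1 + r = (1 + i)/(1 + π).
1 + r = 1.08900 / 1.05900 = 1.028329
r = 1.028329 − 1 = 2.8329%, i.e. 2.833%.

2.833%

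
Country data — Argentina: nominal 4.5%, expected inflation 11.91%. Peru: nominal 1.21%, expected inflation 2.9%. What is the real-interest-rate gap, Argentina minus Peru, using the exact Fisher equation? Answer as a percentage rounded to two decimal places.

-4.98%

Argentina: (1 + 0.0450)/(1 + 0.1191) − 1 = -6.6214%
Peru: (1 + 0.0121)/(1 + 0.0290) − 1 = -1.6424%
Differential = -6.6214% − (-1.6424%) = -4.9790% → -4.98%.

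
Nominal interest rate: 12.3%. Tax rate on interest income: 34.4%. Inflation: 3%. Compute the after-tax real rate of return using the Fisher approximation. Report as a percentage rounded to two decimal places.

After-tax nominal return = 12.3% × (1 − 0.344) = 8.0688%.
r ≈ 8.0688% − 3% → 5.07%.

5.07%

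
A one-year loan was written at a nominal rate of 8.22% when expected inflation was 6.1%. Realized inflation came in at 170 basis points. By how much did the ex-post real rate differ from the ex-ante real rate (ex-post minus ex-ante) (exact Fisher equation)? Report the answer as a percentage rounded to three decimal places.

4.413%

Ex-ante: (1 + 0.0822)/(1 + 0.0610) − 1 = 1.9981%
Ex-post: (1 + 0.0822)/(1 + 0.0170) − 1 = 6.4110%
Difference (ex-post − ex-ante) = 4.4129% → 4.413%.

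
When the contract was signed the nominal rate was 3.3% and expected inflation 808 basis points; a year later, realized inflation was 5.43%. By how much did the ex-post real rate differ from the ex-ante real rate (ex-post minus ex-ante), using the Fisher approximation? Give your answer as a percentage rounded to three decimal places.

2.650%

Ex-ante: 3.3% − 8.08% = -4.780%
Ex-post: 3.3% − 5.43% = -2.130%
Difference (ex-post − ex-ante) = 2.6500% → 2.650%.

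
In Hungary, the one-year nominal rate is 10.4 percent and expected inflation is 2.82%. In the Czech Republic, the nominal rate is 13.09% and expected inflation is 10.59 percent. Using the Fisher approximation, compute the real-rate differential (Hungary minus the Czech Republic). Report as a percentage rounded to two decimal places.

Hungary: 10.4% − 2.82% = 7.580%
The Czech Republic: 13.09% − 10.59% = 2.500%
Differential = 5.080% → 5.08%.

5.08%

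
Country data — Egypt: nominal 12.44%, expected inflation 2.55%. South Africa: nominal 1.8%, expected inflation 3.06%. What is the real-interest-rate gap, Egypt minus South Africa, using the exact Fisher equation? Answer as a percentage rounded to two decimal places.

Egypt: (1 + 0.1244)/(1 + 0.0255) − 1 = 9.6441%
South Africa: (1 + 0.0180)/(1 + 0.0306) − 1 = -1.2226%
Differential = 9.6441% − (-1.2226%) = 10.8667% → 10.87%.

10.87%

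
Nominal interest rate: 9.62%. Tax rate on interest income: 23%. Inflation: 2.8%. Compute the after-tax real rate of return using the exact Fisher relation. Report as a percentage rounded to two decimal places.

4.48%

After-tax nominal return = 9.62% × (1 − 0.23) = 7.4074%.
1 + r = 1.074074 / 1.02800 = 1.044819
After-tax real rate = 1.044819 − 1 → 4.48%.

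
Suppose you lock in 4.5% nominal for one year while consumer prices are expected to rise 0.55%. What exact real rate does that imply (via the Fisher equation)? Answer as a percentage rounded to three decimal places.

3.928%

1 + r = 1.04500 / 1.00550 = 1.039284
r = 1.039284 − 1 = 3.9284%, i.e. 3.928%.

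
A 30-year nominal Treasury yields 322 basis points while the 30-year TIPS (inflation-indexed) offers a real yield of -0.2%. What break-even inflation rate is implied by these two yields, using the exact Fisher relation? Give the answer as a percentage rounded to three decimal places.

(1 + π) = (1 + i)/(1 + r) = 1.03220 / 0.99800 = 1.034269
Break-even inflation = 1.034269 − 1 → 3.427%.

3.427%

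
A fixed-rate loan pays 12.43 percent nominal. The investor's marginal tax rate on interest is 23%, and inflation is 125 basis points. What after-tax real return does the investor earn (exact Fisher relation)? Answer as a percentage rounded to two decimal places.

8.22%

After-tax nominal return = 12.43% × (1 − 0.23) = 9.5711%.
1 + r = 1.095711 / 1.01250 = 1.082184
After-tax real rate = 1.082184 − 1 → 8.22%.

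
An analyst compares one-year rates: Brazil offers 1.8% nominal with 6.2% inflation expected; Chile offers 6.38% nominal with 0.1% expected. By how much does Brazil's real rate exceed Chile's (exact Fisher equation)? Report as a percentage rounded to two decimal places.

-10.42%

Brazil: (1 + 0.0180)/(1 + 0.0620) − 1 = -4.1431%
Chile: (1 + 0.0638)/(1 + 0.0010) − 1 = 6.2737%
Differential = -4.1431% − 6.2737% = -10.4169% → -10.42%.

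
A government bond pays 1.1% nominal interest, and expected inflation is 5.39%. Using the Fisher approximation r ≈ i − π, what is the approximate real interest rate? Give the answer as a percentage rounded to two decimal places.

r ≈ i − π = 1.1% − 5.39% = -4.29%.

-4.29%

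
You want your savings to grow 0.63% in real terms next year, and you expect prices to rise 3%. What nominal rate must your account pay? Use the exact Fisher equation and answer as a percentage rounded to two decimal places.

(1 + i) = (1 + r)(1 + π) = 1.00630 × 1.03000 = 1.036489
i = 1.036489 − 1, so the required nominal rate is 3.65%.

3.65%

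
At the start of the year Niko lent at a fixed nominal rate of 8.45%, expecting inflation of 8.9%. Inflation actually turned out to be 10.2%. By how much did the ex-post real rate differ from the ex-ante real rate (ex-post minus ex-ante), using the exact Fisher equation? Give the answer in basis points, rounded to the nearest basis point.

-117 basis points

Ex-ante: (1 + 0.0845)/(1 + 0.0890) − 1 = -0.4132%
Ex-post: (1 + 0.0845)/(1 + 0.1020) − 1 = -1.5880%
Difference (ex-post − ex-ante) = -1.1748% → -117 basis points.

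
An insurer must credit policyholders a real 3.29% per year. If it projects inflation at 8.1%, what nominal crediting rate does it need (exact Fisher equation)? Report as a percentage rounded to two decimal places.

(1 + i) = (1 + r)(1 + π) = 1.03290 × 1.08100 = 1.1165649
i = 1.1165649 − 1, so the required nominal rate is 11.66%.

11.66%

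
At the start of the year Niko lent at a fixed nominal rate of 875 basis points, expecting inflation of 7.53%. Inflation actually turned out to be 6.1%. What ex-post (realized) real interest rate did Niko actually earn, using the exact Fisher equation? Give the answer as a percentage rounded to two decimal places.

Ex-post: (1 + 0.0875)/(1 + 0.0610) − 1 = 2.4976%
So the realized real rate is 2.50%.

2.50%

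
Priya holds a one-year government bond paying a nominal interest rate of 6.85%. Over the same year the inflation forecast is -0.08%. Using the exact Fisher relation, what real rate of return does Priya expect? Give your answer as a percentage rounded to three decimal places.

6.936%

1 + r = 1.06850 / 0.99920 = 1.0693555
r = 1.0693555 − 1 = 6.93555%, i.e. 6.936%.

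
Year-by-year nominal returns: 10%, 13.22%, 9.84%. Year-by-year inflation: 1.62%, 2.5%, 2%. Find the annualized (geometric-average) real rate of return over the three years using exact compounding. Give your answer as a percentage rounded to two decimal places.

8.79%

Compound the nominal returns: 1.1000 × 1.1322 × 1.0984 = 1.36796933.
Compound inflation: 1.0162 × 1.0250 × 1.0200 = 1.06243710.
Deflate: 1.36796933 / 1.06243710 = 1.28757677.
Annualized real rate = 1.28757677^(1/3) − 1 = 8.7905% → 8.79%.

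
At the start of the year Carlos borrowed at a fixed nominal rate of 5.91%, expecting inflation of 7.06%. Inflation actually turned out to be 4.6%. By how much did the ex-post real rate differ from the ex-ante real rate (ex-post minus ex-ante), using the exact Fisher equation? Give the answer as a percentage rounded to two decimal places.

2.33%

Ex-ante: (1 + 0.0591)/(1 + 0.0706) − 1 = -1.0742%
Ex-post: (1 + 0.0591)/(1 + 0.0460) − 1 = 1.2524%
Difference (ex-post − ex-ante) = 2.3266% → 2.33%.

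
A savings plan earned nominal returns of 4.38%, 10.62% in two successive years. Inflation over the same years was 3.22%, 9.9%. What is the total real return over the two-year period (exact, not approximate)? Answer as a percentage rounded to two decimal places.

1.79%

Compound the nominal returns: 1.0438 × 1.1062 = 1.154652.
Compound inflation: 1.0322 × 1.0990 = 1.134388.
Deflate: 1.154652 / 1.134388 = 1.017863.
Total real return = 1.017863 − 1 → 1.79%.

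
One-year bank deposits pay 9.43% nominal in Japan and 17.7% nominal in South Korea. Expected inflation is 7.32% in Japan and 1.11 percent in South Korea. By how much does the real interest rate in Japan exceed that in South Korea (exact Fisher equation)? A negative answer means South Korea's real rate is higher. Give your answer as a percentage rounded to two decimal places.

Japan: (1 + 0.0943)/(1 + 0.0732) − 1 = 1.9661%
South Korea: (1 + 0.1770)/(1 + 0.0111) − 1 = 16.4079%
Differential = 1.9661% − 16.4079% = -14.4418% → -14.44%.

-14.44%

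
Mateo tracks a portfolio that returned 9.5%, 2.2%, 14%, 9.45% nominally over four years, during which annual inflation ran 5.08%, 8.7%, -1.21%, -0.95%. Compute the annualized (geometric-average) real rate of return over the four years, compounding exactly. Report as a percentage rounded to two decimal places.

5.72%

Compound the nominal returns: 1.0950 × 1.0220 × 1.1400 × 1.0945 = 1.39632217.
Compound inflation: 1.0508 × 1.0870 × 0.9879 × 0.9905 = 1.11767895.
Deflate: 1.39632217 / 1.11767895 = 1.24930523.
Annualized real rate = 1.24930523^(1/4) − 1 = 5.7224% → 5.72%.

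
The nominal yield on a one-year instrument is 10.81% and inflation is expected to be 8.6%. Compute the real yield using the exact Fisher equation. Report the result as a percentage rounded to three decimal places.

1 + r = 1.10810 / 1.08600 = 1.020350
r = 1.020350 − 1 = 2.0350%, i.e. 2.035%.

2.035%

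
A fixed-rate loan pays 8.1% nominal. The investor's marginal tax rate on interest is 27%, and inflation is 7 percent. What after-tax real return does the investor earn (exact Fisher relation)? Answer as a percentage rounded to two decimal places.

After-tax nominal return = 8.1% × (1 − 0.27) = 5.9130%.
1 + r = 1.05913 / 1.07000 = 0.989841
After-tax real rate = 0.989841 − 1 → -1.02%.

-1.02%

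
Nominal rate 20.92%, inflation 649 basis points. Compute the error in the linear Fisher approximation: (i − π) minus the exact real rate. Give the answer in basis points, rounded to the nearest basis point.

88 basis points

Approximate: r ≈ 20.920% − 6.490% = 14.4300%
Exact: (1 + 0.2092)/(1 + 0.0649) − 1 = 13.5506%
Error = 14.4300% − 13.5506% = 0.8794% → 88 basis points.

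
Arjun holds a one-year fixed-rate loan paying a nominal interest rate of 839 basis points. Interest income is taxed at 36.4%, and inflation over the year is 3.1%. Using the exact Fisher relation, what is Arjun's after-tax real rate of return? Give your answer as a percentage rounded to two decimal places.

2.17%

After-tax nominal return = 8.39% × (1 − 0.364) = 5.33604%.
1 + r = 1.0533604 / 1.03100 = 1.021688
After-tax real rate = 1.021688 − 1 → 2.17%.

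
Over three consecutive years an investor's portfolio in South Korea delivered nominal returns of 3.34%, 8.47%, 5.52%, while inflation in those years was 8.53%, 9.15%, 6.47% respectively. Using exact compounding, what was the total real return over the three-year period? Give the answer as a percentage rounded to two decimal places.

Nominal growth factor = 1.0334 × 1.0847 × 1.0552 = 1.182804
Price-level growth factor = 1.0853 × 1.0915 × 1.0647 = 1.261249
Real growth factor = 1.182804 / 1.261249 = 0.937804
Total real return = 0.937804 − 1 → -6.22%.

-6.22%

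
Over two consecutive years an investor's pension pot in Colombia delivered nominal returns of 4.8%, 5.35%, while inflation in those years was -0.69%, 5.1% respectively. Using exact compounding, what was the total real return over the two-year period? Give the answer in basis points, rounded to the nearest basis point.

Compound the nominal returns: 1.0480 × 1.0535 = 1.104068.
Compound inflation: 0.9931 × 1.0510 = 1.043748.
Deflate: 1.104068 / 1.043748 = 1.057792.
Total real return = 1.057792 − 1 → 578 basis points.

578 basis points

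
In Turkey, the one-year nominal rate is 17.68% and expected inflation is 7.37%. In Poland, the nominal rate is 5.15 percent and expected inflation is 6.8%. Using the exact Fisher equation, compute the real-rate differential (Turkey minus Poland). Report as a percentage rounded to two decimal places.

Turkey: (1 + 0.1768)/(1 + 0.0737) − 1 = 9.6023%
Poland: (1 + 0.0515)/(1 + 0.0680) − 1 = -1.5449%
Differential = 9.6023% − (-1.5449%) = 11.1473% → 11.15%.

11.15%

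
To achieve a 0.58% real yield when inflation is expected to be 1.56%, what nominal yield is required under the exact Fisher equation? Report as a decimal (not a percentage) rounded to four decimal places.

(1 + i) = (1 + r)(1 + π) = 1.00580 × 1.01560 = 1.02149048
i = 1.02149048 − 1, so the required nominal rate is 0.0215.

0.0215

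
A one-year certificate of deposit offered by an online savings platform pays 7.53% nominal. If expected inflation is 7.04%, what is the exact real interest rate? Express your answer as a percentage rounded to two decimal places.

By the Fisher identity, 1 + r = (1 + i)/(1 + π).
1 + r = 1.07530 / 1.07040 = 1.004578
r = 1.004578 − 1 = 0.4578%, i.e. 0.46%.

0.46%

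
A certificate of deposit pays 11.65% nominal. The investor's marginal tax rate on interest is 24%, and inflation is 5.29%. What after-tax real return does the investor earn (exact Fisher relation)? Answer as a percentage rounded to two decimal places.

3.38%

After-tax nominal return = 11.65% × (1 − 0.24) = 8.8540%.
1 + r = 1.08854 / 1.05290 = 1.033849
After-tax real rate = 1.033849 − 1 → 3.38%.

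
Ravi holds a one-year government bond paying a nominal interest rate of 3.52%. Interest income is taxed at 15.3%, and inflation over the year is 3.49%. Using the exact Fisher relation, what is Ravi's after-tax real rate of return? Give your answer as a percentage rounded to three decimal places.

-0.491%

After-tax nominal return = 3.52% × (1 − 0.153) = 2.98144%.
1 + r = 1.0298144 / 1.03490 = 0.995086
After-tax real rate = 0.995086 − 1 → -0.491%.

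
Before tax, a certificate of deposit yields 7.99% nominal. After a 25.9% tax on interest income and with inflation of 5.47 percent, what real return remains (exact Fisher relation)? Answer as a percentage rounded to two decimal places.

0.43%

After-tax nominal return = 7.99% × (1 − 0.259) = 5.92059%.
1 + r = 1.0592059 / 1.05470 = 1.004272
After-tax real rate = 1.004272 − 1 → 0.43%.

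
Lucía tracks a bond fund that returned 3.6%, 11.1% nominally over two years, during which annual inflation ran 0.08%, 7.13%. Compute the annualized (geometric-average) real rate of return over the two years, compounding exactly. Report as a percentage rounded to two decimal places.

Compound the nominal returns: 1.0360 × 1.1110 = 1.15099600.
Compound inflation: 1.0008 × 1.0713 = 1.07215704.
Deflate: 1.15099600 / 1.07215704 = 1.07353303.
Annualized real rate = 1.07353303^(1/2) − 1 = 3.6114% → 3.61%.

3.61%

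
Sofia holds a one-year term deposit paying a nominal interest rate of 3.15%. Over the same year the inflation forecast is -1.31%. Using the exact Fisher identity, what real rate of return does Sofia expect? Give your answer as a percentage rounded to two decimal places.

4.52%

1 + r = 1.03150 / 0.98690 = 1.045192
r = 1.045192 − 1 = 4.5192%, i.e. 4.52%.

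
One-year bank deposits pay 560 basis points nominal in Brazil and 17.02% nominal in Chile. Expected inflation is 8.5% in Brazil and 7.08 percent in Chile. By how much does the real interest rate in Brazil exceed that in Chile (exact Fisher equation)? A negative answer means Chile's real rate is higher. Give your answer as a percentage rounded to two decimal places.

Brazil: (1 + 0.0560)/(1 + 0.0850) − 1 = -2.6728%
Chile: (1 + 0.1702)/(1 + 0.0708) − 1 = 9.2828%
Differential = -2.6728% − 9.2828% = -11.9556% → -11.96%.

-11.96%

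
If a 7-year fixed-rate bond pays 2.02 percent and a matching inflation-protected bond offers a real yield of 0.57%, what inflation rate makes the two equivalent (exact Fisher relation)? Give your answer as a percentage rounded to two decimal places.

1.44%

(1 + π) = (1 + i)/(1 + r) = 1.02020 / 1.00570 = 1.014418
Break-even inflation = 1.014418 − 1 → 1.44%.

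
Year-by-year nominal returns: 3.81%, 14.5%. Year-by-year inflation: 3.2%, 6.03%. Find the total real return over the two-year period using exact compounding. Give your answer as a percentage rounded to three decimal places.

8.627%

Nominal growth factor = 1.0381 × 1.1450 = 1.188625
Price-level growth factor = 1.0320 × 1.0603 = 1.094230
Real growth factor = 1.188625 / 1.094230 = 1.086266
Total real return = 1.086266 − 1 → 8.627%.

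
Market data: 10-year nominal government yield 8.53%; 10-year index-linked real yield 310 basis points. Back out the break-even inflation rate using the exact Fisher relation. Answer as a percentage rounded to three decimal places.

(1 + π) = (1 + i)/(1 + r) = 1.08530 / 1.03100 = 1.052667
Break-even inflation = 1.052667 − 1 → 5.267%.

5.267%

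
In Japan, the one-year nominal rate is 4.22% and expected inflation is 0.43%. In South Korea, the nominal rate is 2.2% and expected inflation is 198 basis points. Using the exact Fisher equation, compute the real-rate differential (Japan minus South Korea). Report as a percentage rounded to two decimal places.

Japan: (1 + 0.0422)/(1 + 0.0043) − 1 = 3.7738%
South Korea: (1 + 0.0220)/(1 + 0.0198) − 1 = 0.2157%
Differential = 3.7738% − 0.2157% = 3.5580% → 3.56%.

3.56%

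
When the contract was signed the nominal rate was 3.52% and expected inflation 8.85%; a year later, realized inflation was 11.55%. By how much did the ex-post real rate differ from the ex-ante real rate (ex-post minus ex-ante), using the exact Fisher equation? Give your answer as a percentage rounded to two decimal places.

Ex-ante: (1 + 0.0352)/(1 + 0.0885) − 1 = -4.8966%
Ex-post: (1 + 0.0352)/(1 + 0.1155) − 1 = -7.1986%
Difference (ex-post − ex-ante) = -2.3019% → -2.30%.

-2.30%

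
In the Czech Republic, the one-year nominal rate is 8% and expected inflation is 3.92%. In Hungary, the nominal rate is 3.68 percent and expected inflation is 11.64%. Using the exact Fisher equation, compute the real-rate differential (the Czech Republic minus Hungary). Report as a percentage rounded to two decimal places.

The Czech Republic: (1 + 0.0800)/(1 + 0.0392) − 1 = 3.9261%
Hungary: (1 + 0.0368)/(1 + 0.1164) − 1 = -7.1301%
Differential = 3.9261% − (-7.1301%) = 11.0562% → 11.06%.

11.06%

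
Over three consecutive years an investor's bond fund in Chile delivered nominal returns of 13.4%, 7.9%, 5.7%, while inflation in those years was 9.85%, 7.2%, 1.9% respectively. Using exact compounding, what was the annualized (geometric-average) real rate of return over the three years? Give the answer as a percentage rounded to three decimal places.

Nominal growth factor = 1.1340 × 1.0790 × 1.0570 = 1.29333040
Price-level growth factor = 1.0985 × 1.0720 × 1.0190 = 1.19996625
Real growth factor = 1.29333040 / 1.19996625 = 1.07780565
Annualized real rate = 1.07780565^(1/3) − 1 = 2.5290% → 2.529%.

2.529%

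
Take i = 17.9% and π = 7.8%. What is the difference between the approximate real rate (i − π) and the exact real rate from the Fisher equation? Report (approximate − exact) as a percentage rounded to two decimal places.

Approximate: r ≈ 17.900% − 7.800% = 10.1000%
Exact: (1 + 0.1790)/(1 + 0.0780) − 1 = 9.3692%
Error = 10.1000% − 9.3692% = 0.7308% → 0.73%.

0.73%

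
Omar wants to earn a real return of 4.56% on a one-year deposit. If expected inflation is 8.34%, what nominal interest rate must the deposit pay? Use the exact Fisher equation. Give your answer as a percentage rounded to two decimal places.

(1 + i) = (1 + r)(1 + π) = 1.04560 × 1.08340 = 1.13280304
i = 1.13280304 − 1, so the required nominal rate is 13.28%.

13.28%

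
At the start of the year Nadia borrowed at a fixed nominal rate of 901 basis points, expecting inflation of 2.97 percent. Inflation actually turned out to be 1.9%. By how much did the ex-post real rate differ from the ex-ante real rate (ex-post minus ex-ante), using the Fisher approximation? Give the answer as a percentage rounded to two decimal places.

Ex-ante: 9.01% − 2.97% = 6.040%
Ex-post: 9.01% − 1.9% = 7.110%
Difference (ex-post − ex-ante) = 1.0700% → 1.07%.

1.07%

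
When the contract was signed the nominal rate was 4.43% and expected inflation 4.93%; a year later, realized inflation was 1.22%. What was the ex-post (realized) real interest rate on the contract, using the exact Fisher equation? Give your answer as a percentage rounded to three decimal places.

3.171%

Ex-post: (1 + 0.0443)/(1 + 0.0122) − 1 = 3.1713%
So the realized real rate is 3.171%.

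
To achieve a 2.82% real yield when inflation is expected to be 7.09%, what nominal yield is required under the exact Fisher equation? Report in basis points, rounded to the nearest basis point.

(1 + i) = (1 + r)(1 + π) = 1.02820 × 1.07090 = 1.10109938
i = 1.10109938 − 1, so the required nominal rate is 1011 basis points.

1011 basis points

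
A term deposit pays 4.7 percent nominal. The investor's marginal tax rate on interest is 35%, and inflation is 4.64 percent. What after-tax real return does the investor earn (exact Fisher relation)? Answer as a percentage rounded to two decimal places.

After-tax nominal return = 4.7% × (1 − 0.35) = 3.0550%.
1 + r = 1.03055 / 1.04640 = 0.984853
After-tax real rate = 0.984853 − 1 → -1.51%.

-1.51%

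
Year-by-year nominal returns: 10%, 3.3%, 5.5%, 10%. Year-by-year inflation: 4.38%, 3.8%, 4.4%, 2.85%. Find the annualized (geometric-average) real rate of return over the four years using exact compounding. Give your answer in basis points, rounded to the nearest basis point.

318 basis points

Compound the nominal returns: 1.1000 × 1.0330 × 1.0550 × 1.1000 = 1.31867615.
Compound inflation: 1.0438 × 1.0380 × 1.0440 × 1.0285 = 1.16337423.
Deflate: 1.31867615 / 1.16337423 = 1.13349266.
Annualized real rate = 1.13349266^(1/4) − 1 = 3.1822% → 318 basis points.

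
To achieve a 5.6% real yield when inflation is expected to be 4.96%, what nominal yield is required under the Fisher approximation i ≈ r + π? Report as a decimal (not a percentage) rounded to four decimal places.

i ≈ r + π = 5.6% + 4.96% = 0.1056.

0.1056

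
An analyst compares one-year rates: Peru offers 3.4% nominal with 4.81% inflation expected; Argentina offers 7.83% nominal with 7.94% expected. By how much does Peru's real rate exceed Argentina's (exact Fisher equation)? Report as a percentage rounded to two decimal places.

-1.24%

Peru: (1 + 0.0340)/(1 + 0.0481) − 1 = -1.3453%
Argentina: (1 + 0.0783)/(1 + 0.0794) − 1 = -0.1019%
Differential = -1.3453% − (-0.1019%) = -1.2434% → -1.24%.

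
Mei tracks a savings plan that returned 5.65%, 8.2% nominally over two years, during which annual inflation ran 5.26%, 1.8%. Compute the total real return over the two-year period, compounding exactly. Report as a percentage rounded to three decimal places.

6.681%

Nominal growth factor = 1.0565 × 1.0820 = 1.143133
Price-level growth factor = 1.0526 × 1.0180 = 1.071547
Real growth factor = 1.143133 / 1.071547 = 1.066806
Total real return = 1.066806 − 1 → 6.681%.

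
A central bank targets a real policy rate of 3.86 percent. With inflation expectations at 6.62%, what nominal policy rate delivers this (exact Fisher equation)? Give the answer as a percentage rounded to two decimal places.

10.74%

(1 + i) = (1 + r)(1 + π) = 1.03860 × 1.06620 = 1.10735532
i = 1.10735532 − 1, so the required nominal rate is 10.74%.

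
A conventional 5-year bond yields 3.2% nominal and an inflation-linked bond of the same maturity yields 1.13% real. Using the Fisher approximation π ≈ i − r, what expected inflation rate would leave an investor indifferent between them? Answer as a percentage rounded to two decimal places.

2.07%

π ≈ i − r = 3.2% − 1.13% → 2.07%.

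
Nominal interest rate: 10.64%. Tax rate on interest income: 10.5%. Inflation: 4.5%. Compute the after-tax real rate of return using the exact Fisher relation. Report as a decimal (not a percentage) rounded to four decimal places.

After-tax nominal return = 10.64% × (1 − 0.105) = 9.5228%.
1 + r = 1.095228 / 1.04500 = 1.048065
After-tax real rate = 1.048065 − 1 → 0.0481.

0.0481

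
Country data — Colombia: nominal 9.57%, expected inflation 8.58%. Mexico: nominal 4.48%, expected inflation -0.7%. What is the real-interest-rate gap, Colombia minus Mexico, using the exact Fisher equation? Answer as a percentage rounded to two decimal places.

-4.30%

Colombia: (1 + 0.0957)/(1 + 0.0858) − 1 = 0.9118%
Mexico: (1 + 0.0448)/(1 − 0.0070) − 1 = 5.2165%
Differential = 0.9118% − 5.2165% = -4.3047% → -4.30%.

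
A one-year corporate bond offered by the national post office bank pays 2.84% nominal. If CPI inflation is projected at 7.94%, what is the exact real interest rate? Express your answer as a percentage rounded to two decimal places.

-4.72%

1 + r = 1.02840 / 1.07940 = 0.952752
r = 0.952752 − 1 = -4.7248%, i.e. -4.72%.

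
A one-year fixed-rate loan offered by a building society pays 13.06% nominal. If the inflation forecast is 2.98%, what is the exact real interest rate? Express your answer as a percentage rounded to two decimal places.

By the Fisher relation, 1 + r = (1 + i)/(1 + π).
1 + r = 1.13060 / 1.02980 = 1.097883
r = 1.097883 − 1 = 9.7883%, i.e. 9.79%.

9.79%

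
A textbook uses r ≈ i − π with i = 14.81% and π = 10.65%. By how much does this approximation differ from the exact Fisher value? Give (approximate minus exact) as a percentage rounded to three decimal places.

Approximate: r ≈ 14.810% − 10.650% = 4.1600%
Exact: (1 + 0.1481)/(1 + 0.1065) − 1 = 3.7596%
Error = 4.1600% − 3.7596% = 0.4004% → 0.400%.

0.400%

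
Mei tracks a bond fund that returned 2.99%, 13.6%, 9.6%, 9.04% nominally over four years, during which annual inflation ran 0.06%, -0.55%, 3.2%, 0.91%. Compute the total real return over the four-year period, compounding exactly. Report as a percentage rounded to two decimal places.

Nominal growth factor = 1.0299 × 1.1360 × 1.0960 × 1.0904 = 1.398202
Price-level growth factor = 1.0006 × 0.9945 × 1.0320 × 1.0091 = 1.036285
Real growth factor = 1.398202 / 1.036285 = 1.349244
Total real return = 1.349244 − 1 → 34.92%.

34.92%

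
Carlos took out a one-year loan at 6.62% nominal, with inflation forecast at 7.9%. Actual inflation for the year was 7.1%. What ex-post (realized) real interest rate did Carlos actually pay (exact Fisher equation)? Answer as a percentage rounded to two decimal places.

-0.45%

Ex-post: (1 + 0.0662)/(1 + 0.0710) − 1 = -0.4482%
So the realized real rate is -0.45%.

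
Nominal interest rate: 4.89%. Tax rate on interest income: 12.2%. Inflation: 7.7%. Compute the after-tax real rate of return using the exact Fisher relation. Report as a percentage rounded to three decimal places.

-3.163%

After-tax nominal return = 4.89% × (1 − 0.122) = 4.29342%.
1 + r = 1.0429342 / 1.07700 = 0.968370
After-tax real rate = 0.968370 − 1 → -3.163%.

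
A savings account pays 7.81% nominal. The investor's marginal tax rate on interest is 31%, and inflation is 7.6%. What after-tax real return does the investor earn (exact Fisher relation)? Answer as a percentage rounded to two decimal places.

After-tax nominal return = 7.81% × (1 − 0.31) = 5.3889%.
1 + r = 1.053889 / 1.07600 = 0.979451
After-tax real rate = 0.979451 − 1 → -2.05%.

-2.05%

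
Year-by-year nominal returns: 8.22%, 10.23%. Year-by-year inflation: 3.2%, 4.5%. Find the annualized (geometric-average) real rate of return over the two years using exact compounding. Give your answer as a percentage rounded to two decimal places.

Nominal growth factor = 1.0822 × 1.1023 = 1.19290906
Price-level growth factor = 1.0320 × 1.0450 = 1.07844000
Real growth factor = 1.19290906 / 1.07844000 = 1.10614319
Annualized real rate = 1.10614319^(1/2) − 1 = 5.1733% → 5.17%.

5.17%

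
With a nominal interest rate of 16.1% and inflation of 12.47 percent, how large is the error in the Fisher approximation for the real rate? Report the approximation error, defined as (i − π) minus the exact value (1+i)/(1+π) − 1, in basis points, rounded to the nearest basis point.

Approximate: r ≈ 16.100% − 12.470% = 3.6300%
Exact: (1 + 0.1610)/(1 + 0.1247) − 1 = 3.2275%
Error = 3.6300% − 3.2275% = 0.4025% → 40 basis points.

40 basis points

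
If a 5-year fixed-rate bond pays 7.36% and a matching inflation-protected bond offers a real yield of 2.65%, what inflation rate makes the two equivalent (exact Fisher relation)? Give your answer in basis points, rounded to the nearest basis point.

(1 + π) = (1 + i)/(1 + r) = 1.07360 / 1.02650 = 1.045884
Break-even inflation = 1.045884 − 1 → 459 basis points.

459 basis points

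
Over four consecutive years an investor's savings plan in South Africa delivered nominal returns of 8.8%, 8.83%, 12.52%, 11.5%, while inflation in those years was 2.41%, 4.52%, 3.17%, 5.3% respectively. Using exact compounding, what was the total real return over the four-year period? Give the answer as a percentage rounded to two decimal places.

27.75%

Nominal growth factor = 1.0880 × 1.0883 × 1.1252 × 1.1150 = 1.485532
Price-level growth factor = 1.0241 × 1.0452 × 1.0317 × 1.0530 = 1.162850
Real growth factor = 1.485532 / 1.162850 = 1.277493
Total real return = 1.277493 − 1 → 27.75%.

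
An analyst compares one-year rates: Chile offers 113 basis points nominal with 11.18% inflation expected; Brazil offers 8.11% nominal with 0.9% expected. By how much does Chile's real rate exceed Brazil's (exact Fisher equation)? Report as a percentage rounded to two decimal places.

-16.19%

Chile: (1 + 0.0113)/(1 + 0.1118) − 1 = -9.0394%
Brazil: (1 + 0.0811)/(1 + 0.0090) − 1 = 7.1457%
Differential = -9.0394% − 7.1457% = -16.1851% → -16.19%.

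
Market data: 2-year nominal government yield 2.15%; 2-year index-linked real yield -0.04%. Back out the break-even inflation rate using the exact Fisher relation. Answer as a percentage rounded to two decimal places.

2.19%

(1 + π) = (1 + i)/(1 + r) = 1.02150 / 0.99960 = 1.021909
Break-even inflation = 1.021909 − 1 → 2.19%.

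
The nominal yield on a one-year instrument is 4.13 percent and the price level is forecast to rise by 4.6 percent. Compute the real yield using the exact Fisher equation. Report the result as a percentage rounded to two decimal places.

-0.45%

By the Fisher equation, 1 + r = (1 + i)/(1 + π).
1 + r = 1.04130 / 1.04600 = 0.995507
r = 0.995507 − 1 = -0.4493%, i.e. -0.45%.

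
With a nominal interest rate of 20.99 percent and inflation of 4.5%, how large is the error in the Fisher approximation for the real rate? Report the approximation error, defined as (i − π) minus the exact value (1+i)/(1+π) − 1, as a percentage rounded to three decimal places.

Approximate: r ≈ 20.990% − 4.500% = 16.4900%
Exact: (1 + 0.2099)/(1 + 0.0450) − 1 = 15.7799%
Error = 16.4900% − 15.7799% = 0.7101% → 0.710%.

0.710%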